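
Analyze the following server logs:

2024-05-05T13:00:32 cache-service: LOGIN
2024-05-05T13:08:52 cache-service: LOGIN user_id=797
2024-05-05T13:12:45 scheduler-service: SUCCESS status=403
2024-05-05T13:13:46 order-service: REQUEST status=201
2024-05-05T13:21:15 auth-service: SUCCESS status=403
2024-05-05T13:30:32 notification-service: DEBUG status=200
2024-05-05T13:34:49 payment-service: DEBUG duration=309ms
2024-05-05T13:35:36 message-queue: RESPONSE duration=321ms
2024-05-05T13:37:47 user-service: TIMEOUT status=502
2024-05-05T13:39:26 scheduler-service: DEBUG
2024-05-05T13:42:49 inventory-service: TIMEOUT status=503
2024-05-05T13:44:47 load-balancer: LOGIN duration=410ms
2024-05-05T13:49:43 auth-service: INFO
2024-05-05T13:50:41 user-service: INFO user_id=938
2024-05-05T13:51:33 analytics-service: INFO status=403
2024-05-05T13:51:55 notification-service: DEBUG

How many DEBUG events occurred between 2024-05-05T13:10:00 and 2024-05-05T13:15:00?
0

To count events in the time window:

1. Window boundaries: 2024-05-05T13:10:00 to 2024-05-05T13:15:00
2. Filter for DEBUG events within this window
3. Count matching events: 0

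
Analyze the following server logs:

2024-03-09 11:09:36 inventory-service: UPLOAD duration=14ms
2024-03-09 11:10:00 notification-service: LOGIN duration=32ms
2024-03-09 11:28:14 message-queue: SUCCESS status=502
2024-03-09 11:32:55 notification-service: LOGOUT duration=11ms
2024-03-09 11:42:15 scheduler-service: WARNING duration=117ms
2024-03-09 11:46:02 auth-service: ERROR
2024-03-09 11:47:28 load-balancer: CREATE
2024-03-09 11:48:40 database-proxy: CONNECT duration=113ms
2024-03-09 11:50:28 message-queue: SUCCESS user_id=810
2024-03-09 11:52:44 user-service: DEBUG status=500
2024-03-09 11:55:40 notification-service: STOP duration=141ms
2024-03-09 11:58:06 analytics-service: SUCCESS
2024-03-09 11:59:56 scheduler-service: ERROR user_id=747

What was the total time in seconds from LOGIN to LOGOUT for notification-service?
1375

To calculate state duration:

1. Find LOGIN event for notification-service: 2024-03-09 11:10:00
2. Find LOGOUT event for notification-service: 2024-03-09 11:32:55
3. Calculate duration: 2024-03-09 11:32:55 - 2024-03-09 11:10:00 = 1375 seconds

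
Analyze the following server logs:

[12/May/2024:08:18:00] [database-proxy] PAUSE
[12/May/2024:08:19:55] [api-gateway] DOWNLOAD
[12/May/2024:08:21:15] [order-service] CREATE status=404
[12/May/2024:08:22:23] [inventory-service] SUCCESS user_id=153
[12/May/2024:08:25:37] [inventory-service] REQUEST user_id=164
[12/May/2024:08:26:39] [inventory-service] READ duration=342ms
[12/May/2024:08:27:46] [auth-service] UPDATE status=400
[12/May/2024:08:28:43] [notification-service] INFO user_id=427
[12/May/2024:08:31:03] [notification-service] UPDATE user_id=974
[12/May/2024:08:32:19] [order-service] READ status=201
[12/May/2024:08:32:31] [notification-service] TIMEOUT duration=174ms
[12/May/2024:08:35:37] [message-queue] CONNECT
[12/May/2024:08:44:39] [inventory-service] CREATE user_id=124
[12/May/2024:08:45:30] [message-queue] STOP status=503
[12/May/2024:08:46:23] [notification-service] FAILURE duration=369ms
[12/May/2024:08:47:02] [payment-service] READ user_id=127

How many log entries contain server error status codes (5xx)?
1

To find matching entries:

1. Pattern to match: server error status codes (5xx)
2. Scan each log entry for the pattern
3. Count matches: 1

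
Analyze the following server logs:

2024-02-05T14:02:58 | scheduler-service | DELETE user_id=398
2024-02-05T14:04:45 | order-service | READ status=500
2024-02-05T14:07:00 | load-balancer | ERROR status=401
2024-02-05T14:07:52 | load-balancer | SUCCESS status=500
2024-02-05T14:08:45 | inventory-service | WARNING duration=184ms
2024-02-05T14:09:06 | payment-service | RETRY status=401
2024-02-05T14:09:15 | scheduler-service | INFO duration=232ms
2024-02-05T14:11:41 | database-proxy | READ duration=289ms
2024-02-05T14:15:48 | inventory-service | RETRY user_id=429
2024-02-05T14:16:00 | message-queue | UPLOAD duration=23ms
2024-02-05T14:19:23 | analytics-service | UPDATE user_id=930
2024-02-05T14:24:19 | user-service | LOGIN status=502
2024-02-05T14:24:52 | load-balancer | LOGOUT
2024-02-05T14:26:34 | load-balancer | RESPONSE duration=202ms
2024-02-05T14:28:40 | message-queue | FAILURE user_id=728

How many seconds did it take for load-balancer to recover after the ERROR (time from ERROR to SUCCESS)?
52

To calculate recovery time:

1. Find ERROR event for load-balancer: 2024-02-05T14:07:00
2. Find next SUCCESS event for load-balancer: 2024-02-05T14:07:52
3. Recovery time: 2024-02-05T14:07:52 - 2024-02-05T14:07:00 = 52 seconds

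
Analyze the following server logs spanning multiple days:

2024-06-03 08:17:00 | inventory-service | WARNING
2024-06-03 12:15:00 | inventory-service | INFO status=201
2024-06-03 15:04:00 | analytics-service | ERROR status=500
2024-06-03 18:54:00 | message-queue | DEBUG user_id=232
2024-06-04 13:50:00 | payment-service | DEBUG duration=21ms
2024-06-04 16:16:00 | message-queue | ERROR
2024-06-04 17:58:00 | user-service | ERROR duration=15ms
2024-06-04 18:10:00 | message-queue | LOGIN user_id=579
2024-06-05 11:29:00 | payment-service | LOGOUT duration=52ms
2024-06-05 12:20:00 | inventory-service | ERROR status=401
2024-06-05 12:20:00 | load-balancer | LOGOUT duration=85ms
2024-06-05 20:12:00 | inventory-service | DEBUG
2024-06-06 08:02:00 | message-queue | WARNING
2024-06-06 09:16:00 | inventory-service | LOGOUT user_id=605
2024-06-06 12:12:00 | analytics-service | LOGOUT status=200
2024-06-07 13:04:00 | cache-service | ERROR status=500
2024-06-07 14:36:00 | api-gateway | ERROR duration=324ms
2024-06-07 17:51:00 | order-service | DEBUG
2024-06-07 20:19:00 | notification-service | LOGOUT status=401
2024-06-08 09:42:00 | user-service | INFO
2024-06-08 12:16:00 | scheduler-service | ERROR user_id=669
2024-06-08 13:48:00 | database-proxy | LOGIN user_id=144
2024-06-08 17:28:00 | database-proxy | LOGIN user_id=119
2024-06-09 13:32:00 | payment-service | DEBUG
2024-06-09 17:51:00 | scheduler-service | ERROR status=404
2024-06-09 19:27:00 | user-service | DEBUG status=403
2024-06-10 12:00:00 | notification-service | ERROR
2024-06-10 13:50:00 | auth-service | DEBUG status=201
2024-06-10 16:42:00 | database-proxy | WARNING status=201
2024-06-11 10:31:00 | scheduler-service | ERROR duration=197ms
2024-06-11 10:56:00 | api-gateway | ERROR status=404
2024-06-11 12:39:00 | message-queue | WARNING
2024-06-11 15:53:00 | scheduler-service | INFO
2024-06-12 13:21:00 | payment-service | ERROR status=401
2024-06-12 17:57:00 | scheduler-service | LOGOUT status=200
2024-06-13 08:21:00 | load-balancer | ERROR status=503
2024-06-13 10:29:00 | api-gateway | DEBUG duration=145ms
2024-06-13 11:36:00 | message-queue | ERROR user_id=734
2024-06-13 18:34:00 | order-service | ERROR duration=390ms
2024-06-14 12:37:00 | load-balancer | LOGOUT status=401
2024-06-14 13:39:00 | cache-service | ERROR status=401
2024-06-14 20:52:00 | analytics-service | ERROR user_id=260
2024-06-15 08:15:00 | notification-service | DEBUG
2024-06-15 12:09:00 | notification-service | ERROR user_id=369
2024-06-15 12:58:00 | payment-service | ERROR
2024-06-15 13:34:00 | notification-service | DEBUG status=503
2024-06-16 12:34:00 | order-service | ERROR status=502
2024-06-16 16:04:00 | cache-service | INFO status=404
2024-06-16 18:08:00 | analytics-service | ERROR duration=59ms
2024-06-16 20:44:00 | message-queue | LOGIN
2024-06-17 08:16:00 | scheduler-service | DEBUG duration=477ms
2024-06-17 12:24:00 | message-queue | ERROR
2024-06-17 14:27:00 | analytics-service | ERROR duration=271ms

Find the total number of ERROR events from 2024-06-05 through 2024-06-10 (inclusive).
6

To filter by date range:

1. Date range: 2024-06-05 through 2024-06-10, both dates inclusive
2. Filter for ERROR events whose date falls in this range
3. Count matching events: 6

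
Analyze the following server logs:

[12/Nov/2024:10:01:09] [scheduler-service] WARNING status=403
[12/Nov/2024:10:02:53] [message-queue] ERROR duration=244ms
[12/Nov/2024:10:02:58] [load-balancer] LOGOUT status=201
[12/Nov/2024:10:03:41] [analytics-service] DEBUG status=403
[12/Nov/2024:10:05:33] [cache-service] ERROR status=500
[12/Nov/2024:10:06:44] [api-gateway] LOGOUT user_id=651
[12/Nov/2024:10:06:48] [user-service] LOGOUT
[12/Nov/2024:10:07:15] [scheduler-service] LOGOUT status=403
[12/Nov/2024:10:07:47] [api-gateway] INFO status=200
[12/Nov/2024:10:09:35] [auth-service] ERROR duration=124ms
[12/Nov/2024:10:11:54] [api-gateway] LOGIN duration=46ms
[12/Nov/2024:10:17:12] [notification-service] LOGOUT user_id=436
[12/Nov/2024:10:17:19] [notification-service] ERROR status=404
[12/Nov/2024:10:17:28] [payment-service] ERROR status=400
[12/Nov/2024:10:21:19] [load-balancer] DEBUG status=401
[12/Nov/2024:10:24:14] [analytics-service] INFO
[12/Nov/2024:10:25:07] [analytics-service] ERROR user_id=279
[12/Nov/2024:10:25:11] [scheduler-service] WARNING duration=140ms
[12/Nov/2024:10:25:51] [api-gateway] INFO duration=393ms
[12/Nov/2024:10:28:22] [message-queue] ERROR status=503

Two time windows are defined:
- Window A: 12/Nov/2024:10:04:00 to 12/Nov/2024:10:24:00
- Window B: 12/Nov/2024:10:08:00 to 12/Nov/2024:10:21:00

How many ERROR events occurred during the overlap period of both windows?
3

To find overlap events:

1. Window A: 12/Nov/2024:10:04:00 to 12/Nov/2024:10:24:00
2. Window B: 12/Nov/2024:10:08:00 to 12/Nov/2024:10:21:00
3. Overlap period: 12/Nov/2024:10:08:00 to 12/Nov/2024:10:21:00
4. Count ERROR events in overlap: 3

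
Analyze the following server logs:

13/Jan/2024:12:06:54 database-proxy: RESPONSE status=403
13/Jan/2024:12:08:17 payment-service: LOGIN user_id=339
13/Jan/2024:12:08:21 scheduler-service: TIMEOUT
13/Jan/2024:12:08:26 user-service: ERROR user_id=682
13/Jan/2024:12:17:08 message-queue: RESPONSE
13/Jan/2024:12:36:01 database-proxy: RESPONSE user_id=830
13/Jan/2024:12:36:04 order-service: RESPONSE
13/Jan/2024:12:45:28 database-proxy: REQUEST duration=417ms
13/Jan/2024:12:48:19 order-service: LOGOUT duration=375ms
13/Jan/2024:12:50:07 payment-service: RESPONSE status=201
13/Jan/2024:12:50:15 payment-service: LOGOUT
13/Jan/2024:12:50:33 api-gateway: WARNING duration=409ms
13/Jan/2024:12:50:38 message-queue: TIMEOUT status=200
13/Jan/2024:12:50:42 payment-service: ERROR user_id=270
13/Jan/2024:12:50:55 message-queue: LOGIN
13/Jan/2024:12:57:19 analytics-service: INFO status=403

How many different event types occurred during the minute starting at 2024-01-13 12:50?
6

To count unique event types:

1. Filter events in the minute starting at 2024-01-13 12:50
2. Extract event types from matching entries
3. Count unique types: 6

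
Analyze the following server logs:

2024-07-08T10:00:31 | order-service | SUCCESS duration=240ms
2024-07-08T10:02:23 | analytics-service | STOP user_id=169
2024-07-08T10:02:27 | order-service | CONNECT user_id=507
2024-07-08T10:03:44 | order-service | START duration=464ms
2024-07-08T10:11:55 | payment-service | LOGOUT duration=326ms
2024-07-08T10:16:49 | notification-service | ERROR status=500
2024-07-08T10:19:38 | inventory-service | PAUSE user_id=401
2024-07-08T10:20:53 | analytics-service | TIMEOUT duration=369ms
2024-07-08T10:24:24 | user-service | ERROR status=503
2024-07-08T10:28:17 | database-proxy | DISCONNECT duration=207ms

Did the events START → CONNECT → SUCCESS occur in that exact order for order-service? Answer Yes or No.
No

To verify sequence order:

1. Find all events in sequence START → CONNECT → SUCCESS for order-service
2. Extract their timestamps
3. Check if timestamps are in ascending order
4. Result: No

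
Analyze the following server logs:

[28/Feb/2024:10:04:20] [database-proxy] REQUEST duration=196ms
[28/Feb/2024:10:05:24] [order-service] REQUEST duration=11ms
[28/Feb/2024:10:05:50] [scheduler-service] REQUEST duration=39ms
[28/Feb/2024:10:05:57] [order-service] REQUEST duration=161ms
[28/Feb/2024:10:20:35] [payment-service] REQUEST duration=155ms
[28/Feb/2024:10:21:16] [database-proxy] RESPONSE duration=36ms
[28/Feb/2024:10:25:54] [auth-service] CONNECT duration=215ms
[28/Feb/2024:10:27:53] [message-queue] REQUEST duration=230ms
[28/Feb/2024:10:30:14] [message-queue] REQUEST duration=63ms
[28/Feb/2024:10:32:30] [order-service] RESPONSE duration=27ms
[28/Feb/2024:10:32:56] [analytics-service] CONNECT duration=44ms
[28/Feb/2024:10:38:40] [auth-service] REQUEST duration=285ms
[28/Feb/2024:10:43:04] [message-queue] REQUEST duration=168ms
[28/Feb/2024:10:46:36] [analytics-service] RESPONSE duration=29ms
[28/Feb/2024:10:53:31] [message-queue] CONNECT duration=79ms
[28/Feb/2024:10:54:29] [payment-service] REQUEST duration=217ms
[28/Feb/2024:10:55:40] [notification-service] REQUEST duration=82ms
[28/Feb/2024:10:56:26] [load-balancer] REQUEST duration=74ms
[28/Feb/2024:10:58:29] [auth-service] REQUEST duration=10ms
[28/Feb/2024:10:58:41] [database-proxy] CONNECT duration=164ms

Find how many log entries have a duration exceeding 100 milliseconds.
9

To count timeouts:

1. Threshold: 100ms
2. Extract duration from each log entry
3. Count entries where duration > 100
4. Timeout count: 9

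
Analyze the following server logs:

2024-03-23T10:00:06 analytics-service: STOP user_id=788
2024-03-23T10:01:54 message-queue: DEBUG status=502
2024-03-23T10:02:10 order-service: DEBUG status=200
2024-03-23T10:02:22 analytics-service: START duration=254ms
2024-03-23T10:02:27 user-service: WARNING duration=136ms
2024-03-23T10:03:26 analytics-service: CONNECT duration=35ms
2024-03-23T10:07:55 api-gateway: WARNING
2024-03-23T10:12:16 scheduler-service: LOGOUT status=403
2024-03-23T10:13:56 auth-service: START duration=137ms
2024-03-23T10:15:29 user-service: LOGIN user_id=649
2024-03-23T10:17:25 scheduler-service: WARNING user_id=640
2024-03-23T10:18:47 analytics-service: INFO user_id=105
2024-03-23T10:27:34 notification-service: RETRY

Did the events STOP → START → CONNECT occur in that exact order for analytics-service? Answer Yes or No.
Yes

To verify sequence order:

1. Find all events in sequence STOP → START → CONNECT for analytics-service
2. Extract their timestamps
3. Check if timestamps are in ascending order
4. Result: Yes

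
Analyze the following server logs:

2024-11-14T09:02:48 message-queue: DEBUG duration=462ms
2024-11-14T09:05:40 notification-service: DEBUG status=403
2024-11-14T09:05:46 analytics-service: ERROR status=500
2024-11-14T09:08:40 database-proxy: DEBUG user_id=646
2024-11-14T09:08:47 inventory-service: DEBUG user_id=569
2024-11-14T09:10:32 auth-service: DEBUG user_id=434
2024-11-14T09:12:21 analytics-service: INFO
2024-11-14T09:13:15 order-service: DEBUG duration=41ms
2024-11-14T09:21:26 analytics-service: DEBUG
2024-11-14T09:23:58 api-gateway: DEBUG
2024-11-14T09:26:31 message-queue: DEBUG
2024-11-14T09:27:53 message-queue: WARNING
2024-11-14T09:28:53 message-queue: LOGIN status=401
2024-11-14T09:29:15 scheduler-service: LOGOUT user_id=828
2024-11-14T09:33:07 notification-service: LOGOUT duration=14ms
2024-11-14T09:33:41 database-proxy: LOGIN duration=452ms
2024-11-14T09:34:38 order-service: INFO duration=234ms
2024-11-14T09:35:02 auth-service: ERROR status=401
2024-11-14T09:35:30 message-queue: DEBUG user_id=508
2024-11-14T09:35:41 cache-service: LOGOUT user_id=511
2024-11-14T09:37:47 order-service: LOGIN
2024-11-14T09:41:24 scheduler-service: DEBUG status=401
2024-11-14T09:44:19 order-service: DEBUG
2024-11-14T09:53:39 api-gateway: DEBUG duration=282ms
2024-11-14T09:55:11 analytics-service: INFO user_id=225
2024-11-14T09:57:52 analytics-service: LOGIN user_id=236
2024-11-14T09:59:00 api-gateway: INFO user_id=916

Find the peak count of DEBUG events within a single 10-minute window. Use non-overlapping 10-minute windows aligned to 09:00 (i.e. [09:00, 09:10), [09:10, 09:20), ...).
4

To find the burst window:

1. Divide the log period into non-overlapping 10-minute windows starting at 09:00
2. Count DEBUG events in each window
3. Find the window with maximum count
4. Maximum events in a window: 4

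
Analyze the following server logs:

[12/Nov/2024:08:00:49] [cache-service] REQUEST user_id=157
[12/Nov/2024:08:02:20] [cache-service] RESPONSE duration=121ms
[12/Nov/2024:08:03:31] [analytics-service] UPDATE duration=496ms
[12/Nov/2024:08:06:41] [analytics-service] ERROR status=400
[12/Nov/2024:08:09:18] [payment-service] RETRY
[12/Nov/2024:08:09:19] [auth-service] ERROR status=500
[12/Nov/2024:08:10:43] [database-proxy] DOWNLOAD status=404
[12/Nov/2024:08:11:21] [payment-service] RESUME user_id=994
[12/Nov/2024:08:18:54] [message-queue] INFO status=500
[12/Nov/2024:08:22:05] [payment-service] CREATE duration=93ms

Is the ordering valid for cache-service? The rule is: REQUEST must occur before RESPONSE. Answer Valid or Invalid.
Valid

To validate ordering:

1. Required order: REQUEST → RESPONSE
2. Rule: REQUEST must occur before RESPONSE
3. Check actual order of events for cache-service
4. Result: Valid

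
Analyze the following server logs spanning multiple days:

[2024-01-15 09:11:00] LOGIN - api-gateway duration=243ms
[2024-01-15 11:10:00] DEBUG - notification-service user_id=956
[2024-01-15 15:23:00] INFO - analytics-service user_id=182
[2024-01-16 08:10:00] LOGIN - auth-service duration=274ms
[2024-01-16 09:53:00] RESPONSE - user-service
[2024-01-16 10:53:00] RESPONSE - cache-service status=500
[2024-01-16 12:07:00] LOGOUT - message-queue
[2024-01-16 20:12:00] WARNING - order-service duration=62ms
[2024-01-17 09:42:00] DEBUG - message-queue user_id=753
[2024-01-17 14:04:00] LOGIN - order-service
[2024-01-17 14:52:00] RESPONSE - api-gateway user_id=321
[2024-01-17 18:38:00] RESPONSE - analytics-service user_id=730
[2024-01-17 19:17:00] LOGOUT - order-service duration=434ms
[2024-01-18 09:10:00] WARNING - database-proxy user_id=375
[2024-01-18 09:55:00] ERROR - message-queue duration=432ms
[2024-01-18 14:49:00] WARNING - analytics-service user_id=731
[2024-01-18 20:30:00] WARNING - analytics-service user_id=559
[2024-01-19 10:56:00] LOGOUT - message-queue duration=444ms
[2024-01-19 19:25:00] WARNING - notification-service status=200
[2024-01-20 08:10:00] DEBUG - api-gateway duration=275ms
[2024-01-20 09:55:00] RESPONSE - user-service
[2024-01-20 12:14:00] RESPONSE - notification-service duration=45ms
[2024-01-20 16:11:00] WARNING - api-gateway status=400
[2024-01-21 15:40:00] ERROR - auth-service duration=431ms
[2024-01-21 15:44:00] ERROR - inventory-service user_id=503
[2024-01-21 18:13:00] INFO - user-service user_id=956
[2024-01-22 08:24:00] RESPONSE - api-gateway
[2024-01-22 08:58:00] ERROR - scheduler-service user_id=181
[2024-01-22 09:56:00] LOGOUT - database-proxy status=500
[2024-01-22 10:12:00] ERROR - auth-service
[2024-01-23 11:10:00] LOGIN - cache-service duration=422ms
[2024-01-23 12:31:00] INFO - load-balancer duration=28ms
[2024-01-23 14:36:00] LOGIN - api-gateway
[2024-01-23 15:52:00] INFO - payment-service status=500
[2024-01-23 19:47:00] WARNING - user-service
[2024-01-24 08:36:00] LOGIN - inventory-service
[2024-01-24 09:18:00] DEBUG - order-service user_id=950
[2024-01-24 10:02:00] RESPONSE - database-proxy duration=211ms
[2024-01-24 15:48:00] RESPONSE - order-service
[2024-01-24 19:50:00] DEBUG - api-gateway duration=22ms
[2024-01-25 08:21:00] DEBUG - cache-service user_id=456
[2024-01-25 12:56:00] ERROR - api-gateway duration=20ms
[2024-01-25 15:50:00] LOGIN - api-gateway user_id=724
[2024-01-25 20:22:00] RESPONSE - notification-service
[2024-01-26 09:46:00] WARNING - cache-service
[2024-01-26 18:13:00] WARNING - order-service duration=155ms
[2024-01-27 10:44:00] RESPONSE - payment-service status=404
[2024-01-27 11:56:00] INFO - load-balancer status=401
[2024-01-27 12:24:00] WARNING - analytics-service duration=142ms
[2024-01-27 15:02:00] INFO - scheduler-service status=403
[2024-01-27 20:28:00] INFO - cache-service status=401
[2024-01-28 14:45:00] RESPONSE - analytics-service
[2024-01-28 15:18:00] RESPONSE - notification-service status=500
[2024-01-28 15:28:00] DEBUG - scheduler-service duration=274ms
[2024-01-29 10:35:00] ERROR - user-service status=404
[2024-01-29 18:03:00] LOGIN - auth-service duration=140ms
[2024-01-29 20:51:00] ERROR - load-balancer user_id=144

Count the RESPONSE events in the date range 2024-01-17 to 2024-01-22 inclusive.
5

To filter by date range:

1. Date range: 2024-01-17 through 2024-01-22, both dates inclusive
2. Filter for RESPONSE events whose date falls in this range
3. Count matching events: 5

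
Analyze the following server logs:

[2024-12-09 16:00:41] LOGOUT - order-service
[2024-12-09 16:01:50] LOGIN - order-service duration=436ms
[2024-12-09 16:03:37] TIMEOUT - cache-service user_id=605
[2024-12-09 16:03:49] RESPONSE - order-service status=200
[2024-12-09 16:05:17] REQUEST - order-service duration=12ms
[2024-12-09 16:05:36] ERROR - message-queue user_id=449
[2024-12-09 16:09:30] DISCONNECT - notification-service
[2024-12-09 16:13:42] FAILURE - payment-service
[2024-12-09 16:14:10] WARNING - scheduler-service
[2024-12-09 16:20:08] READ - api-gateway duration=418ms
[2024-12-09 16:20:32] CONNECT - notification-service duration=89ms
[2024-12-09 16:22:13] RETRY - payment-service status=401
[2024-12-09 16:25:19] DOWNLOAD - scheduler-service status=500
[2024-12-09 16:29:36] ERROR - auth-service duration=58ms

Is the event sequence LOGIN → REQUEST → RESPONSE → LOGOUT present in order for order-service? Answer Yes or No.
No

To verify sequence order:

1. Find all events in sequence LOGIN → REQUEST → RESPONSE → LOGOUT for order-service
2. Extract their timestamps
3. Check if timestamps are in ascending order
4. Result: No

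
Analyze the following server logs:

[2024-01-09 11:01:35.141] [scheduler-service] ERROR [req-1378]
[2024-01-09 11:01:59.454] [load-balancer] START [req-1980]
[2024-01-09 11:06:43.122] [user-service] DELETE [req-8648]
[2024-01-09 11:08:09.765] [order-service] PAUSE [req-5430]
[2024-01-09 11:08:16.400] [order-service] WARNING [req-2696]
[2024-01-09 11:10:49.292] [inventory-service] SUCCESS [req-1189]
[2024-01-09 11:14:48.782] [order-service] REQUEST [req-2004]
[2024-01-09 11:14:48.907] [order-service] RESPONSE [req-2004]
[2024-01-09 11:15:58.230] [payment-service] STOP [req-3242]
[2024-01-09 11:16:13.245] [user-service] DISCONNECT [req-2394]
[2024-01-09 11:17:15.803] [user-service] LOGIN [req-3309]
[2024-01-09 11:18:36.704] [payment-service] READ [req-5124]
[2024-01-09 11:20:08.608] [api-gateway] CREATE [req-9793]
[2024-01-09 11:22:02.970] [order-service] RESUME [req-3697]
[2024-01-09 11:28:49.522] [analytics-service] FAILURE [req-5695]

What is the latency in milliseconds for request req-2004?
125

To calculate latency:

1. Find REQUEST with id req-2004: 2024-01-09 11:14:48.782
2. Find RESPONSE with id req-2004: 2024-01-09 11:14:48.907
3. Latency: 2024-01-09 11:14:48.907 - 2024-01-09 11:14:48.782 = 125ms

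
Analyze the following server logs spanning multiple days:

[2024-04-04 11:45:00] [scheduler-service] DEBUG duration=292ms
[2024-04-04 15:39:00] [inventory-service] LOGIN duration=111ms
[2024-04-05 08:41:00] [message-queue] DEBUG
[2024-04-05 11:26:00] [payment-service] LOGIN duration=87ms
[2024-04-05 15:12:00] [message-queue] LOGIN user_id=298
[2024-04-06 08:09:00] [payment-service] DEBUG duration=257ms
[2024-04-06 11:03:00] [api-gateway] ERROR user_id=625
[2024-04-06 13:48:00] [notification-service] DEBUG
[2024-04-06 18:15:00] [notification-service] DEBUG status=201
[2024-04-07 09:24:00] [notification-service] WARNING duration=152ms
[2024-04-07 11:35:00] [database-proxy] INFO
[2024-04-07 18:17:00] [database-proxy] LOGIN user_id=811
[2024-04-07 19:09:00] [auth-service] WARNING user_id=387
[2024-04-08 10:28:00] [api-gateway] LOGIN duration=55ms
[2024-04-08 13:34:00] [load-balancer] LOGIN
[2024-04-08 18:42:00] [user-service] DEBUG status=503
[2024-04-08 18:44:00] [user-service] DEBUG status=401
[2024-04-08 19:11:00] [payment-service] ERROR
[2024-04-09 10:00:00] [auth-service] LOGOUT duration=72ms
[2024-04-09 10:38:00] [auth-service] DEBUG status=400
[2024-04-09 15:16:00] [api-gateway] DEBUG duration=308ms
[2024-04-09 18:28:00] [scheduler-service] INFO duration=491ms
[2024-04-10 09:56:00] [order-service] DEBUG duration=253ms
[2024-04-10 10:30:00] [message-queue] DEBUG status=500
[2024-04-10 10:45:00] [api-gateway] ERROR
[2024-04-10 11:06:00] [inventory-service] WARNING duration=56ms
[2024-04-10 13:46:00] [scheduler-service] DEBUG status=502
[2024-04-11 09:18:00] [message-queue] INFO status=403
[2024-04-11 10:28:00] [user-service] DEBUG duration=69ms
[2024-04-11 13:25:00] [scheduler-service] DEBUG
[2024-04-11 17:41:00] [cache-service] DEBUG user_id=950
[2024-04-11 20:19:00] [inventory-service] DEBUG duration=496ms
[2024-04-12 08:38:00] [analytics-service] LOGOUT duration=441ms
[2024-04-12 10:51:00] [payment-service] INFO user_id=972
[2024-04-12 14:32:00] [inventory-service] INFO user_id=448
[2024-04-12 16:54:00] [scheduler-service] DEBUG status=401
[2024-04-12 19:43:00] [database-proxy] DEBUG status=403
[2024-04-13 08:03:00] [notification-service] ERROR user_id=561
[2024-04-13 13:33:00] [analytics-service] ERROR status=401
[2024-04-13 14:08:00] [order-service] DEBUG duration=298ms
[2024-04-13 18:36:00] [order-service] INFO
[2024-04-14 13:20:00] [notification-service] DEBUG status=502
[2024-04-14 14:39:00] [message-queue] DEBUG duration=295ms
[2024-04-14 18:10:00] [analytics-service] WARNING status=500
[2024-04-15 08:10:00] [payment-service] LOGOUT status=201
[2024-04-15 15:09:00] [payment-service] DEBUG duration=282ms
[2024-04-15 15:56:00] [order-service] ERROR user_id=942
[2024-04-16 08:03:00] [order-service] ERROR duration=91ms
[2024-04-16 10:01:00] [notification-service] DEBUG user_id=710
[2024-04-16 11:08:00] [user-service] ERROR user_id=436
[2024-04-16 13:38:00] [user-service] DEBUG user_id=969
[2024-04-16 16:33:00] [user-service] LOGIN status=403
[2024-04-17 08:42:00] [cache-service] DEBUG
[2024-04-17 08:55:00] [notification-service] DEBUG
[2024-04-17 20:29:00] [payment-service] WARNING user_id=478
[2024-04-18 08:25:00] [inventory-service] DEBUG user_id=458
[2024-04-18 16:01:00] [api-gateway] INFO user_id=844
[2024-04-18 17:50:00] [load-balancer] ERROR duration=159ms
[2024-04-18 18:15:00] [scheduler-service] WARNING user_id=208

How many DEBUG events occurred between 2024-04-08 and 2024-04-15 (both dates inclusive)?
17

To filter by date range:

1. Date range: 2024-04-08 through 2024-04-15, both dates inclusive
2. Filter for DEBUG events whose date falls in this range
3. Count matching events: 17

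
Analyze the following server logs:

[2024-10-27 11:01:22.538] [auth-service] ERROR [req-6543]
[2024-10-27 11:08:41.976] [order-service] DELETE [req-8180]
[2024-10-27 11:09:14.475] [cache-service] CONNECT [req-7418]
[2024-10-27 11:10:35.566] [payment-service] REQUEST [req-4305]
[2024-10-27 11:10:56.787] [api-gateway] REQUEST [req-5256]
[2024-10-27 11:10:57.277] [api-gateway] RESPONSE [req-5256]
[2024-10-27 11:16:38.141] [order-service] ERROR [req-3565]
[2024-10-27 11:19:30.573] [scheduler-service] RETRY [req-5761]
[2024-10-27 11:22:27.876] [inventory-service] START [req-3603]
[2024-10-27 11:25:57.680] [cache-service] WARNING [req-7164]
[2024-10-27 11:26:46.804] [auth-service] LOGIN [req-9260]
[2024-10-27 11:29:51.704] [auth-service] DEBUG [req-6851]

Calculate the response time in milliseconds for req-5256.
490

To calculate latency:

1. Find REQUEST with id req-5256: 2024-10-27 11:10:56.787
2. Find RESPONSE with id req-5256: 2024-10-27 11:10:57.277
3. Latency: 2024-10-27 11:10:57.277 - 2024-10-27 11:10:56.787 = 490ms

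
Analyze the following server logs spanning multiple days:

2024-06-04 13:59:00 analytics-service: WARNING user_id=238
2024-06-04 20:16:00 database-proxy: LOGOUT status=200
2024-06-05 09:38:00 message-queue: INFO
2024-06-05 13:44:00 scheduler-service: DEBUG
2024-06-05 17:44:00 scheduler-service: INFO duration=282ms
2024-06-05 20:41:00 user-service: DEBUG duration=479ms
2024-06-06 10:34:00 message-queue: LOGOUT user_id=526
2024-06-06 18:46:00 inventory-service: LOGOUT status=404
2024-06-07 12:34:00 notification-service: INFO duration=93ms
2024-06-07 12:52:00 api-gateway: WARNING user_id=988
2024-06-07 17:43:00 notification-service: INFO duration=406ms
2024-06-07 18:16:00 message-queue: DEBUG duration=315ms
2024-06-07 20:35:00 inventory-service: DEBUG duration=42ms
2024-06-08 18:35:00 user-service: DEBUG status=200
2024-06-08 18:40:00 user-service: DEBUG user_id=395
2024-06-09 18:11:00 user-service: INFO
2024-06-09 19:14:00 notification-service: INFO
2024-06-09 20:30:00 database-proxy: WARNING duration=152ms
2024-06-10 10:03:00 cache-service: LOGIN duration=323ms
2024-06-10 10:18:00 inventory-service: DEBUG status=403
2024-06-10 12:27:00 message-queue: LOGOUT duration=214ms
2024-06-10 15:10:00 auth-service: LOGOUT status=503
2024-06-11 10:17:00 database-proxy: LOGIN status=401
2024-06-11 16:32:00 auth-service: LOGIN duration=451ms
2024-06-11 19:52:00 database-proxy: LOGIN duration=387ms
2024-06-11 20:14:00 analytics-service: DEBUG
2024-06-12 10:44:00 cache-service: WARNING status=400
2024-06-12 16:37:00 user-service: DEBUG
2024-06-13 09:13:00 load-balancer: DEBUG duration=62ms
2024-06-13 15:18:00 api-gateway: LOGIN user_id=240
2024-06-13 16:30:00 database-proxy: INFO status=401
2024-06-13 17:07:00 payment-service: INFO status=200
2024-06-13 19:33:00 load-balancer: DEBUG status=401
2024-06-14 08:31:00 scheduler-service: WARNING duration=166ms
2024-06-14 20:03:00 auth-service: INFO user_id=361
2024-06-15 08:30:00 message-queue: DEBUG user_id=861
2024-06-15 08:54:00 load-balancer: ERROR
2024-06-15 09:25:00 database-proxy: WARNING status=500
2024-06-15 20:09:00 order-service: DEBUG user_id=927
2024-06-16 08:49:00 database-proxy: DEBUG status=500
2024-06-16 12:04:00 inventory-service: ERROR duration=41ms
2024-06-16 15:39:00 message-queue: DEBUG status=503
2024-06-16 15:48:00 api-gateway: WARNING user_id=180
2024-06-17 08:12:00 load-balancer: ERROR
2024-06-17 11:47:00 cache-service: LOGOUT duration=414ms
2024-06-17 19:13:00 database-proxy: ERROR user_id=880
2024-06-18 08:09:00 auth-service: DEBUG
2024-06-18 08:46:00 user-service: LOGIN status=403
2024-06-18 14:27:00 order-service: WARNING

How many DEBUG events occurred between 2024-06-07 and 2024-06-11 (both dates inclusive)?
6

To filter by date range:

1. Date range: 2024-06-07 through 2024-06-11, both dates inclusive
2. Filter for DEBUG events whose date falls in this range
3. Count matching events: 6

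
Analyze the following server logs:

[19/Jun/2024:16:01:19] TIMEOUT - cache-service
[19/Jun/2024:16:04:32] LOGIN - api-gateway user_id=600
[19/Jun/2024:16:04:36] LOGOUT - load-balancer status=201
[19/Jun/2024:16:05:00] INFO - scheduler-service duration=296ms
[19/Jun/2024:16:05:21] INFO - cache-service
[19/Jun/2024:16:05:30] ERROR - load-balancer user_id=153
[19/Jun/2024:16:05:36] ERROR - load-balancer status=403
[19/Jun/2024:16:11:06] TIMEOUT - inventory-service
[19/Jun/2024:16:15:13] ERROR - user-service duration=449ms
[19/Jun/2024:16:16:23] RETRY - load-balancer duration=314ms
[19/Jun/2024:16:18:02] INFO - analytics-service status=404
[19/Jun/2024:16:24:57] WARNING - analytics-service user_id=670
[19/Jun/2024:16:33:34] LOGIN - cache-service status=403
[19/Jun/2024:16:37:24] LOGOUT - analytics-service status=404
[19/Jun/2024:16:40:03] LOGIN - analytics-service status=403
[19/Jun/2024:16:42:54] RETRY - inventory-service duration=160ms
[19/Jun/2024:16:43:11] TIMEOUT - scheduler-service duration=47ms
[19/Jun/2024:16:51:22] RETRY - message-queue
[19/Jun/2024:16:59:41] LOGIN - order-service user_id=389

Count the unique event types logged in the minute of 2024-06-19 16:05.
2

To count unique event types:

1. Filter events in the minute starting at 2024-06-19 16:05
2. Extract event types from matching entries
3. Count unique types: 2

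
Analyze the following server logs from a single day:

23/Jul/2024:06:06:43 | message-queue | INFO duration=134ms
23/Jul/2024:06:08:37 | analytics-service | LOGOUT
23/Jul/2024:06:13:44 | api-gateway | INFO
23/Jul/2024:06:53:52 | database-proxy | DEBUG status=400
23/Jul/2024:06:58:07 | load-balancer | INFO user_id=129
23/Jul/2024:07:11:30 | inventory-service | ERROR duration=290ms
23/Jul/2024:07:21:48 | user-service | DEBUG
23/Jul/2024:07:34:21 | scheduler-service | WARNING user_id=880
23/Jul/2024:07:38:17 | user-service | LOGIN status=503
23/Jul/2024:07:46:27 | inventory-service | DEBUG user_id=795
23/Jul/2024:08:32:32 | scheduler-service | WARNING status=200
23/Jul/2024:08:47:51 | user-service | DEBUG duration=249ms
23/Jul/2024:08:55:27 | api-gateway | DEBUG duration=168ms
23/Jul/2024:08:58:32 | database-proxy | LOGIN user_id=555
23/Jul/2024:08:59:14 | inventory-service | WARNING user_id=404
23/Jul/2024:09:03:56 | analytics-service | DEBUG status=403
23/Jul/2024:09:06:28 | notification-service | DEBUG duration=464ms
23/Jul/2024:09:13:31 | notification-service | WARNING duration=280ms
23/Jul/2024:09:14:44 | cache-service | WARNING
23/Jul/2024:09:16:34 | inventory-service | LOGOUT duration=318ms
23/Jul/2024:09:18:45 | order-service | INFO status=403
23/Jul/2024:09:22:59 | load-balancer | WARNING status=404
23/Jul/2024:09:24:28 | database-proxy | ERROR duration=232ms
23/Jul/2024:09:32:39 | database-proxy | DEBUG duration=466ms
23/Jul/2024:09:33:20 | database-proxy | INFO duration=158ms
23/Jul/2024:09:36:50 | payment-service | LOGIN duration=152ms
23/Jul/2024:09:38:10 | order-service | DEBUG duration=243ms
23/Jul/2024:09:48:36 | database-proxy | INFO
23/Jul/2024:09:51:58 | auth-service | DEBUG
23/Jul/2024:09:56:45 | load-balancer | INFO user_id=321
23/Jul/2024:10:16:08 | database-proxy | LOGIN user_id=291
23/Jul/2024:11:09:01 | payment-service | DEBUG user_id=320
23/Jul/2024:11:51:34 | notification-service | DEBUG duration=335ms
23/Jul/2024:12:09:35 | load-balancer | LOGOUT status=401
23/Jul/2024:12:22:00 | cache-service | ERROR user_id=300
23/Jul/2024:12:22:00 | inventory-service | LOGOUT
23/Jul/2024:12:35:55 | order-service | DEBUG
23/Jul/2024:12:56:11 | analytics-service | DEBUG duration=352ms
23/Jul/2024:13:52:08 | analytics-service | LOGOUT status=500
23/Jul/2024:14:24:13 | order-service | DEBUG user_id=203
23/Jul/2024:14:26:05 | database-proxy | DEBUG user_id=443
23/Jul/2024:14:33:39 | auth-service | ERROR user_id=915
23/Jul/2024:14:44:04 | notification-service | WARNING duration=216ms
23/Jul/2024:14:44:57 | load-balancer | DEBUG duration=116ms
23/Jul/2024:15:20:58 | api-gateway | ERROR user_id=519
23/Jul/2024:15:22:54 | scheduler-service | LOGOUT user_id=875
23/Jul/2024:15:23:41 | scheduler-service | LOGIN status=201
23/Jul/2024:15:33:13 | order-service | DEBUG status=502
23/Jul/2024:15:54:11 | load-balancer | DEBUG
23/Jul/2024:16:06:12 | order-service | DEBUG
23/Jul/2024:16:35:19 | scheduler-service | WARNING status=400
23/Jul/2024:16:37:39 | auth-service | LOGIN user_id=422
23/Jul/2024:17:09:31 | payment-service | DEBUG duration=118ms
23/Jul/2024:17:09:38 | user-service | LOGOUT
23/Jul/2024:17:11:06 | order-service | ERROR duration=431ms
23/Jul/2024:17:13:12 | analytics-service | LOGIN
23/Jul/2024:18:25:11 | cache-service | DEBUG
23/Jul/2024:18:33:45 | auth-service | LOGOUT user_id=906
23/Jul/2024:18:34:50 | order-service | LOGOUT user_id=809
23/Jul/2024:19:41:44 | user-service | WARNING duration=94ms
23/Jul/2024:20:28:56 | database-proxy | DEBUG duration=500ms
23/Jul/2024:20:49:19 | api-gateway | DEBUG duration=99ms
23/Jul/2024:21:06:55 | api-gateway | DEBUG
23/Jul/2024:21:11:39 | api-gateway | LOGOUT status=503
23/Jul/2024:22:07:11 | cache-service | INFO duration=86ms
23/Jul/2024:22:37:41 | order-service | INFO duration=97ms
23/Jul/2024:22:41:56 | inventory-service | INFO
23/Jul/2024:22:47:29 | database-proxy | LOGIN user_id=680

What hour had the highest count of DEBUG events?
9

To find the peak hour:

1. Group all DEBUG events by hour
2. Count events in each hour
3. Find hour with maximum count
4. Peak hour: 9 (with 5 events)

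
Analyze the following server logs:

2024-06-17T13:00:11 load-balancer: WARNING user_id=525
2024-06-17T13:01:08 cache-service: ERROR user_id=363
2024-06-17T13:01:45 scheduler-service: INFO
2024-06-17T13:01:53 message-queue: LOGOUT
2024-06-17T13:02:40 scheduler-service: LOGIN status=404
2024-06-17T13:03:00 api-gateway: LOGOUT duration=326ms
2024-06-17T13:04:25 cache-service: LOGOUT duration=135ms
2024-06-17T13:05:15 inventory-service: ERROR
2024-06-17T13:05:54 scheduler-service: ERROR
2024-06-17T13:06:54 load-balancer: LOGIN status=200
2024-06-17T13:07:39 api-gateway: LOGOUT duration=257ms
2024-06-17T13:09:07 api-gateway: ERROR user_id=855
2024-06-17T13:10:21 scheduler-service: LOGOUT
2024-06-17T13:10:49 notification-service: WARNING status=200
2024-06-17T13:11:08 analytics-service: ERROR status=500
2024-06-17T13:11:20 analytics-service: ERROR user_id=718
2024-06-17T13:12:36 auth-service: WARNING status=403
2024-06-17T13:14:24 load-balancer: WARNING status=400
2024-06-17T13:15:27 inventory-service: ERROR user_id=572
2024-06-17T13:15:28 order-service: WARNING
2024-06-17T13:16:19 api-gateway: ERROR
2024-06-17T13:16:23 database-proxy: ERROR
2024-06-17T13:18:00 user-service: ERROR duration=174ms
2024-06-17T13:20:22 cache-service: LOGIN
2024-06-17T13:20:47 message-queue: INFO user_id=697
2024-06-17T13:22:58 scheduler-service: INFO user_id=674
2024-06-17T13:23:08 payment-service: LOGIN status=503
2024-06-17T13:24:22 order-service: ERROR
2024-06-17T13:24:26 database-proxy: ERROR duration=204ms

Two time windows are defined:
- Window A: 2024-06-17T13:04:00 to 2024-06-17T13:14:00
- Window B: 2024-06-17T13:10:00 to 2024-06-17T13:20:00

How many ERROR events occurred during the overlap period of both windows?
2

To find overlap events:

1. Window A: 2024-06-17T13:04:00 to 2024-06-17T13:14:00
2. Window B: 2024-06-17T13:10:00 to 2024-06-17T13:20:00
3. Overlap period: 2024-06-17T13:10:00 to 2024-06-17T13:14:00
4. Count ERROR events in overlap: 2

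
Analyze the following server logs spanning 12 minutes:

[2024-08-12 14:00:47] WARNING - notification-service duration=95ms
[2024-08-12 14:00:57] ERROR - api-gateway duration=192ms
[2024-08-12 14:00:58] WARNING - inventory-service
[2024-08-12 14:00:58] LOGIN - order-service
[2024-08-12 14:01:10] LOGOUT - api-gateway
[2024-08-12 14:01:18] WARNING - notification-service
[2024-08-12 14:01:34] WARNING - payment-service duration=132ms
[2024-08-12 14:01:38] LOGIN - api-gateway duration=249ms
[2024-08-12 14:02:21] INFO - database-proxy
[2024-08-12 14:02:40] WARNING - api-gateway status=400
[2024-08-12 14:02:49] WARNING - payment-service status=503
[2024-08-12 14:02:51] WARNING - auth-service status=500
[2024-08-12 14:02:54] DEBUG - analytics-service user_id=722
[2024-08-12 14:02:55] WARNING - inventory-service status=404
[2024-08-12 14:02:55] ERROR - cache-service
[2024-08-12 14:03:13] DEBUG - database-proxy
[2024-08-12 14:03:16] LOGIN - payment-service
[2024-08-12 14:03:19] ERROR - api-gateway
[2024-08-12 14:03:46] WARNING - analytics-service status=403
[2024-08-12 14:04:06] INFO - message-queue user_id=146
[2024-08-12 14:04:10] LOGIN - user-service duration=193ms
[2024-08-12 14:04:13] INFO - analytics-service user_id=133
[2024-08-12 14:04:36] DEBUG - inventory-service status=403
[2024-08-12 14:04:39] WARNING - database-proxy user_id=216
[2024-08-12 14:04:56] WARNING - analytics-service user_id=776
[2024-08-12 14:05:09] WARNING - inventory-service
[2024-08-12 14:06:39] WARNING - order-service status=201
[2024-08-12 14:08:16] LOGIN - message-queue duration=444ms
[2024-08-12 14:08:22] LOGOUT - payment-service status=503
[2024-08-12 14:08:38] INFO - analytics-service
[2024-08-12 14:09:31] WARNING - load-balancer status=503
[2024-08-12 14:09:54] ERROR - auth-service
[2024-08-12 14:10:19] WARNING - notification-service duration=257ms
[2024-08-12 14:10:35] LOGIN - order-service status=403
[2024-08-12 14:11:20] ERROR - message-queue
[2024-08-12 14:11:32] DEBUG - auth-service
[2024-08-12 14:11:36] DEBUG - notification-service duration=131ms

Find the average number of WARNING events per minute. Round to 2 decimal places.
1.25

To calculate the rate:

1. Count total WARNING events: 15
2. Total time period: 12 minutes
3. Rate = 15 / 12 = 1.25 events per minute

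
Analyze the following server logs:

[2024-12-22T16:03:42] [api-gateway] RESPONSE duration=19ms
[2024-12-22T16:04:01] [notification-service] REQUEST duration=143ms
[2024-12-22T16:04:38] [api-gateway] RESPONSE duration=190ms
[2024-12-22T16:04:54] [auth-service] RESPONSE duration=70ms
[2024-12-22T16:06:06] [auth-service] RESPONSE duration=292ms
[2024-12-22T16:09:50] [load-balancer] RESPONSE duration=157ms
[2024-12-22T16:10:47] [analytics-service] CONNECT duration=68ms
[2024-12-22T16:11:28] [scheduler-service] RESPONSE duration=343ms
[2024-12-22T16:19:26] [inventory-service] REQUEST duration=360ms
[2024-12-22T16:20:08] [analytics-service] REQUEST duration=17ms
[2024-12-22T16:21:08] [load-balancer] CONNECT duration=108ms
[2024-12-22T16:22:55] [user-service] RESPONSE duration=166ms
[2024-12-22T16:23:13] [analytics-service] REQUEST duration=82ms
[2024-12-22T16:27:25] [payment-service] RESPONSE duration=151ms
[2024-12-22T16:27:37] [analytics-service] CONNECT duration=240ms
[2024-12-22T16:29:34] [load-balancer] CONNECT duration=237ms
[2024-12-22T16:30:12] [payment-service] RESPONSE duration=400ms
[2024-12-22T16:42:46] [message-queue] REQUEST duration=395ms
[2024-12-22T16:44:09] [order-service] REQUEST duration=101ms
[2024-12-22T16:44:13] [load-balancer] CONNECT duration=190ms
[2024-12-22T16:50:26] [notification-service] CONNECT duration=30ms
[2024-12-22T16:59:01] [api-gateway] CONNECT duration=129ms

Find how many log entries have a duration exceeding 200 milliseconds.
7

To count timeouts:

1. Threshold: 200ms
2. Extract duration from each log entry
3. Count entries where duration > 200
4. Timeout count: 7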